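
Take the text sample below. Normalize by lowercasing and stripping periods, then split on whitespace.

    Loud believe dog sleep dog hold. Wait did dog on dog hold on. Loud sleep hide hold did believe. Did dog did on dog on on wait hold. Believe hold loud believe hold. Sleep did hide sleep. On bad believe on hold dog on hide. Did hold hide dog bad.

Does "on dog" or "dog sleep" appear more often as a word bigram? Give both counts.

"on dog": 2 occurrences
"dog sleep": 1 occurrence

"on dog" (2 vs 1)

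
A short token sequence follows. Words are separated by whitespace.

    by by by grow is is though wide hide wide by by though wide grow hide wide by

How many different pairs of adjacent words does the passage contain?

12

18 tokens → 17 bigram windows in total.
Repeated bigrams (each contributes count−1 duplicates):
  by by: 3
  hide wide: 2
  though wide: 2
  wide by: 2
5 duplicate windows → 17 − 5 = 12 distinct.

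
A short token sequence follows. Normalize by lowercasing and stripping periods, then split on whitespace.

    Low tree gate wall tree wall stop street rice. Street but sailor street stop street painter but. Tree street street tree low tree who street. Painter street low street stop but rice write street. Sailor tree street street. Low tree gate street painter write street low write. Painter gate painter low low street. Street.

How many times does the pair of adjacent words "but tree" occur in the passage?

1

Scanning the 53 overlapping bigram windows for "but tree":
  position 17–18: but tree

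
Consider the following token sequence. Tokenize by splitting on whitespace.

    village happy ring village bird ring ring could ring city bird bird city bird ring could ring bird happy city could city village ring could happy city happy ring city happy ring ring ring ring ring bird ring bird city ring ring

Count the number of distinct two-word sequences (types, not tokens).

42 tokens → 41 bigram windows in total.
Repeated bigrams (each contributes count−1 duplicates):
  ring ring: 6
  bird ring: 3
  happy ring: 3
  ring bird: 3
  ring could: 3
  bird city: 2
  city bird: 2
  city happy: 2
  … (3 more repeated)
19 duplicate windows → 41 − 19 = 22 distinct.

22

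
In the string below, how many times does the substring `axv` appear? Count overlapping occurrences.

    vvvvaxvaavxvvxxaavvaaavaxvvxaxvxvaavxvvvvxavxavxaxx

Sliding a length-3 window over the 51 characters (49 positions):
  position 5–7: axv
  position 24–26: axv
  position 29–31: axv

3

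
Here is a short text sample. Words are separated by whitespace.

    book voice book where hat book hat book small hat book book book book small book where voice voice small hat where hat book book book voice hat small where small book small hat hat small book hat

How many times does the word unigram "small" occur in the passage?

7

Scanning the 38 tokens for "small":
  position 9: small
  position 15: small
  position 20: small
  position 29: small
  position 31: small
  position 33: small
  position 36: small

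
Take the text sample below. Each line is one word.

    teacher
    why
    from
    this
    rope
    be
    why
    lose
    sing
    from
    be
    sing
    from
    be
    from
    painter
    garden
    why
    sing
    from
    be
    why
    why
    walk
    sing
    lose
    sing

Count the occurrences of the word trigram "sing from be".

3

Scanning the 25 overlapping trigram windows for "sing from be":
  position 9–11: sing from be
  position 12–14: sing from be
  position 19–21: sing from be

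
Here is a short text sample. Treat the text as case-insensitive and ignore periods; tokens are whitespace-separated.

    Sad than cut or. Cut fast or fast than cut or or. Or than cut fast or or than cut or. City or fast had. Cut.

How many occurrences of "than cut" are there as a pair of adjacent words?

Scanning the 25 overlapping bigram windows for "than cut":
  position 2–3: than cut
  position 9–10: than cut
  position 14–15: than cut
  position 19–20: than cut

4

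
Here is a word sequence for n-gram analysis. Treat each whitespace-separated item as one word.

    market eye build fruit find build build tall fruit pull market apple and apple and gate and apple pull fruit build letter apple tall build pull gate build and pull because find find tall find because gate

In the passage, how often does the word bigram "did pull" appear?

0

Scanning the 36 overlapping bigram windows for "did pull":
  (none found)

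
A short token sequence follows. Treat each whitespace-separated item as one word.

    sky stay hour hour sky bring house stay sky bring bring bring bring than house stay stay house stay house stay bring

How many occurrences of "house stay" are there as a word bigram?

Scanning the 21 overlapping bigram windows for "house stay":
  position 7–8: house stay
  position 15–16: house stay
  position 18–19: house stay
  position 20–21: house stay

4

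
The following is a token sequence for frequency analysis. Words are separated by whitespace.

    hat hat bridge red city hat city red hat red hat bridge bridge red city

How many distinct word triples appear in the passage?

12

15 tokens → 13 trigram windows in total.
Repeated trigrams (each contributes count−1 duplicates):
  bridge red city: 2
1 duplicate windows → 13 − 1 = 12 distinct.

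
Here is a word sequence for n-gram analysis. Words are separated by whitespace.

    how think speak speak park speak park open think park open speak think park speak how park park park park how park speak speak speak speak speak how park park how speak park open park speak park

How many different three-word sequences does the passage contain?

37 tokens → 35 trigram windows in total.
Repeated trigrams (each contributes count−1 duplicates):
  speak speak speak: 3
  how park park: 2
  park park how: 2
  park park park: 2
  park speak park: 2
  speak how park: 2
  speak park open: 2
8 duplicate windows → 35 − 8 = 27 distinct.

27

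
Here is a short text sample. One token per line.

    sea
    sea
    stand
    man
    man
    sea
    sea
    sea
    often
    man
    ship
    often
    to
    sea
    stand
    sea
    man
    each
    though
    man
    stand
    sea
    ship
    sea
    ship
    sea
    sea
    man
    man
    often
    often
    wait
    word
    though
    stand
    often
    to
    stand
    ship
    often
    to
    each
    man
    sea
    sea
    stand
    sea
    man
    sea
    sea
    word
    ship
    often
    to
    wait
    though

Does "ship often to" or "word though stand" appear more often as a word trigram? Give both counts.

"ship often to" (3 vs 1)

"ship often to": 3 occurrences
"word though stand": 1 occurrence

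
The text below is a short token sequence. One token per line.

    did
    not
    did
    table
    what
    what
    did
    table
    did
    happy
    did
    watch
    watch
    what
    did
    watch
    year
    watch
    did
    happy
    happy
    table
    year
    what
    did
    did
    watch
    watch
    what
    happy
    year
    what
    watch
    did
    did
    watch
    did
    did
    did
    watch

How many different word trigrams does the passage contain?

40 tokens → 38 trigram windows in total.
Repeated trigrams (each contributes count−1 duplicates):
  did did watch: 3
  did watch watch: 2
  watch did did: 2
  watch watch what: 2
5 duplicate windows → 38 − 5 = 33 distinct.

33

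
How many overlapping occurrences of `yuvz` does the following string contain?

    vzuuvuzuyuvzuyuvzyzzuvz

2

Sliding a length-4 window over the 23 characters (20 positions):
  position 9–12: yuvz
  position 14–17: yuvz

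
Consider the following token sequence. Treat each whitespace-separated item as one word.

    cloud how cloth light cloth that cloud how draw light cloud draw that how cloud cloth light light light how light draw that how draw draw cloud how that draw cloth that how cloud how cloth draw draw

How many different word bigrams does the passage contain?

38 tokens → 37 bigram windows in total.
Repeated bigrams (each contributes count−1 duplicates):
  cloud how: 4
  that how: 3
  cloth light: 2
  cloth that: 2
  draw draw: 2
  draw that: 2
  how cloth: 2
  how cloud: 2
  … (2 more repeated)
13 duplicate windows → 37 − 13 = 24 distinct.

24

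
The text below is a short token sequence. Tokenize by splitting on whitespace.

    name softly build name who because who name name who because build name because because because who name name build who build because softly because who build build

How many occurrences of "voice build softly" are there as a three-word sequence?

Scanning the 26 overlapping trigram windows for "voice build softly":
  (none found)

0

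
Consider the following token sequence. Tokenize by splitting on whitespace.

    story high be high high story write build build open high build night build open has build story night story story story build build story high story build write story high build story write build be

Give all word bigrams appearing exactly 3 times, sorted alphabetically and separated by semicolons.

Bigram counts meeting the condition (exactly 3 times):
  build story: 3
  story high: 3

build story; story high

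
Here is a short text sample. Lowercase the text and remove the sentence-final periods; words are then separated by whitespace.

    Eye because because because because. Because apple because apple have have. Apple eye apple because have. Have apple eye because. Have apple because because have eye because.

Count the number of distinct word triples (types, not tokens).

27 tokens → 25 trigram windows in total.
Repeated trigrams (each contributes count−1 duplicates):
  because because because: 3
  have apple eye: 2
  have have apple: 2
4 duplicate windows → 25 − 4 = 21 distinct.

21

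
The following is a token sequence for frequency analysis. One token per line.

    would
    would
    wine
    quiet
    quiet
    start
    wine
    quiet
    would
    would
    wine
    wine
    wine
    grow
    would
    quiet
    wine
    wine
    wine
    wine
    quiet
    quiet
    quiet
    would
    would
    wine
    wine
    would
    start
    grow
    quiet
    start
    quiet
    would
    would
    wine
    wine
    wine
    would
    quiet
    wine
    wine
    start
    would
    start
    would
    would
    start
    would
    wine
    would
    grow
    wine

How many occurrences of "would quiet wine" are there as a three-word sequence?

Scanning the 51 overlapping trigram windows for "would quiet wine":
  position 15–17: would quiet wine
  position 39–41: would quiet wine

2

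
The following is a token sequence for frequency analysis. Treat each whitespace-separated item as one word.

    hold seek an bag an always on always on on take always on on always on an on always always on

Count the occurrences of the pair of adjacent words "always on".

Scanning the 20 overlapping bigram windows for "always on":
  position 6–7: always on
  position 8–9: always on
  position 12–13: always on
  position 15–16: always on
  position 20–21: always on

5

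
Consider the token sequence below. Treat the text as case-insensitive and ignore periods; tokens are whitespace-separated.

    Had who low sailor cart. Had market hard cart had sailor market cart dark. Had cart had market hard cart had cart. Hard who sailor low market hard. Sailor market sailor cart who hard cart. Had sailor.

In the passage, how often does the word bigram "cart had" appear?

5

Scanning the 36 overlapping bigram windows for "cart had":
  position 5–6: cart had
  position 9–10: cart had
  position 16–17: cart had
  position 20–21: cart had
  position 35–36: cart had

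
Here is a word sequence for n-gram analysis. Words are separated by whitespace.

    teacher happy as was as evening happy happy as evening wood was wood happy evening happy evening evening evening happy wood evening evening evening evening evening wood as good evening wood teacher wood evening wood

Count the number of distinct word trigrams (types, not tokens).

35 tokens → 33 trigram windows in total.
Repeated trigrams (each contributes count−1 duplicates):
  evening evening evening: 4
3 duplicate windows → 33 − 3 = 30 distinct.

30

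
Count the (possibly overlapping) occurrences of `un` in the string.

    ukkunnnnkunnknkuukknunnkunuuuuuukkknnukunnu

Sliding a length-2 window over the 43 characters (42 positions):
  position 4–5: un
  position 10–11: un
  position 21–22: un
  position 25–26: un
  position 40–41: un

5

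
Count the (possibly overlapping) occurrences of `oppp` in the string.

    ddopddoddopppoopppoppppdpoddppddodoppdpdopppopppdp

5

Sliding a length-4 window over the 50 characters (47 positions):
  position 10–13: oppp
  position 15–18: oppp
  position 19–22: oppp
  position 41–44: oppp
  position 45–48: oppp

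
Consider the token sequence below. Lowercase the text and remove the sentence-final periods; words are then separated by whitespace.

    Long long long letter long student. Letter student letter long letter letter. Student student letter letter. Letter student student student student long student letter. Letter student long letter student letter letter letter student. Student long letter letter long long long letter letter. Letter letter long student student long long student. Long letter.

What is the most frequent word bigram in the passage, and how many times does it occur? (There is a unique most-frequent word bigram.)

Bigram frequencies (highest first):
  letter letter: 10
  long letter: 6
  letter student: 6
  student student: 6
  long long: 5
  student letter: 5
  … (3 more, each ≤ 5)

"letter letter", 10 times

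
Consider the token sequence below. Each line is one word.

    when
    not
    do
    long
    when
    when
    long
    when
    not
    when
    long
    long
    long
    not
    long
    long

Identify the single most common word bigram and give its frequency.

"long long", 3 times

Bigram frequencies (highest first):
  long long: 3
  when not: 2
  long when: 2
  when long: 2
  not do: 1
  do long: 1
  … (4 more, each ≤ 1)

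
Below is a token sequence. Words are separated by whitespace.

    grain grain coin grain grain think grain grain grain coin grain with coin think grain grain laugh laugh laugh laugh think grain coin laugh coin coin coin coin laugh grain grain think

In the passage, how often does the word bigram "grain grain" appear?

6

Scanning the 31 overlapping bigram windows for "grain grain":
  position 1–2: grain grain
  position 4–5: grain grain
  position 7–8: grain grain
  position 8–9: grain grain
  position 15–16: grain grain
  position 30–31: grain grain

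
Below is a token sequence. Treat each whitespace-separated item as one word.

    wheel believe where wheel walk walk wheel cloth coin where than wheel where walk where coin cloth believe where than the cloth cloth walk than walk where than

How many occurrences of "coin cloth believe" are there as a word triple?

Scanning the 26 overlapping trigram windows for "coin cloth believe":
  position 16–18: coin cloth believe

1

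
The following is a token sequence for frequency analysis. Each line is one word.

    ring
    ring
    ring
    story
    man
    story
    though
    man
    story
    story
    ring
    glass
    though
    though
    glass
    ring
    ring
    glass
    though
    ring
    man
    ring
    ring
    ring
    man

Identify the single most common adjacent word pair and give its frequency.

Bigram frequencies (highest first):
  ring ring: 5
  man story: 2
  ring glass: 2
  glass though: 2
  ring man: 2
  ring story: 1
  … (10 more, each ≤ 1)

"ring ring", 5 times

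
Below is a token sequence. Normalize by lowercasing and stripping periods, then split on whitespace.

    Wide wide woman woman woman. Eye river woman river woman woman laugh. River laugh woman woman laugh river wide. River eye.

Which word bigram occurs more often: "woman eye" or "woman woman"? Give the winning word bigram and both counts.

"woman woman" (4 vs 1)

"woman eye": 1 occurrence
"woman woman": 4 occurrences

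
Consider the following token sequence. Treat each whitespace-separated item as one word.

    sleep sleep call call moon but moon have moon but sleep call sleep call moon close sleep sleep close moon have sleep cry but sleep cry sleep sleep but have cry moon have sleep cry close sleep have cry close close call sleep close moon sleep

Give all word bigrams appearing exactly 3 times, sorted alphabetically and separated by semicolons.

moon have; sleep call; sleep cry; sleep sleep

Bigram counts meeting the condition (exactly 3 times):
  moon have: 3
  sleep call: 3
  sleep cry: 3
  sleep sleep: 3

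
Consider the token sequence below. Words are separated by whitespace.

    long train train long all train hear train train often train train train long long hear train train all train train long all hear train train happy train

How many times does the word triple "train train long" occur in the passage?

3

Scanning the 26 overlapping trigram windows for "train train long":
  position 2–4: train train long
  position 12–14: train train long
  position 20–22: train train long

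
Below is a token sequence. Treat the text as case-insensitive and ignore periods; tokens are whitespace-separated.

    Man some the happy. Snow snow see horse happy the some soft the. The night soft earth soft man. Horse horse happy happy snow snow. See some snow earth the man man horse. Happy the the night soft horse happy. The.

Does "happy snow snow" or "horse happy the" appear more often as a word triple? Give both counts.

"happy snow snow": 2 occurrences
"horse happy the": 3 occurrences

"horse happy the" (3 vs 2)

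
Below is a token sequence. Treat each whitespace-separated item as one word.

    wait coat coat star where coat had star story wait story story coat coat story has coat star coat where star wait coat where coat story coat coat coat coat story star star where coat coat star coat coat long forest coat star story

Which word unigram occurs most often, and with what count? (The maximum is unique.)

Unigram frequencies (highest first):
  coat: 18
  star: 8
  story: 7
  where: 4
  wait: 3
  had: 1
  … (3 more, each ≤ 1)

"coat", 18 times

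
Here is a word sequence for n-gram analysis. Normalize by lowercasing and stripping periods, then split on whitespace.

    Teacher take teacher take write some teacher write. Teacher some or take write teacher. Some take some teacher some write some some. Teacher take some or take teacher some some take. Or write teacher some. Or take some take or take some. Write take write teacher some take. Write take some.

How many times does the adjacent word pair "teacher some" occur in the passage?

Scanning the 50 overlapping bigram windows for "teacher some":
  position 9–10: teacher some
  position 14–15: teacher some
  position 18–19: teacher some
  position 28–29: teacher some
  position 34–35: teacher some
  position 46–47: teacher some

6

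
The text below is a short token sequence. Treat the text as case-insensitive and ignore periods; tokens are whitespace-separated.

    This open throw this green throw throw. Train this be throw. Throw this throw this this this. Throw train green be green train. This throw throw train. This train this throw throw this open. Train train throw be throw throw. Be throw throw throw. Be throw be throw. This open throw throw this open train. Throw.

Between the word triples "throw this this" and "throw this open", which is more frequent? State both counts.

"throw this open" (3 vs 1)

"throw this this": 1 occurrence
"throw this open": 3 occurrences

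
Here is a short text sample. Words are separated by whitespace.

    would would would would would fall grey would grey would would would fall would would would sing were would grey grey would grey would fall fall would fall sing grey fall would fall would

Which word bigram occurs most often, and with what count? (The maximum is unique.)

Bigram frequencies (highest first):
  would would: 8
  would fall: 5
  grey would: 4
  fall would: 4
  would grey: 3
  fall grey: 1
  … (8 more, each ≤ 1)

"would would", 8 times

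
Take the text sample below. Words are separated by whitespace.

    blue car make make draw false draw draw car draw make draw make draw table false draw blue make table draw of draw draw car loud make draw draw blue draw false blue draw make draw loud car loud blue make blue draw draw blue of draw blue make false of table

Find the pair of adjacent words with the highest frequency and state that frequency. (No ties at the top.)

Bigram frequencies (highest first):
  make draw: 5
  draw draw: 4
  draw blue: 4
  draw make: 3
  blue make: 3
  blue draw: 3
  … (24 more, each ≤ 2)

"make draw", 5 times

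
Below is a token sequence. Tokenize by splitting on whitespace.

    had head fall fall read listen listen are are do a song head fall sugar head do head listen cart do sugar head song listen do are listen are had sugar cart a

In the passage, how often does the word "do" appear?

Scanning the 33 tokens for "do":
  position 10: do
  position 17: do
  position 21: do
  position 26: do

4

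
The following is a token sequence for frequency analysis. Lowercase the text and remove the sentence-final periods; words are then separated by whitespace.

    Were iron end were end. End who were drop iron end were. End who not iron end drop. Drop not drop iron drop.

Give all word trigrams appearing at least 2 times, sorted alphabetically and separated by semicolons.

end were end; iron end were

Trigram counts meeting the condition (at least 2 times):
  end were end: 2
  iron end were: 2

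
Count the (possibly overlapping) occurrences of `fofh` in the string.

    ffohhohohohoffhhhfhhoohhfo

Sliding a length-4 window over the 26 characters (23 positions):
  (no match at any position)

0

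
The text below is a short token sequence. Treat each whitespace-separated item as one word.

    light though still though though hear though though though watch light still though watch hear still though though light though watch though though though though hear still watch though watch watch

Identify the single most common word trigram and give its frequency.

Trigram frequencies (highest first):
  though though though: 3
  still though though: 2
  though though hear: 2
  light though still: 1
  though still though: 1
  though hear though: 1
  … (19 more, each ≤ 1)

"though though though", 3 times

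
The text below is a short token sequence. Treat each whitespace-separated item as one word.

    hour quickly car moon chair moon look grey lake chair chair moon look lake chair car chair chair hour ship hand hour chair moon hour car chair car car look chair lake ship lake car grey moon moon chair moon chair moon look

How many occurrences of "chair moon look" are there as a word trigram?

3

Scanning the 41 overlapping trigram windows for "chair moon look":
  position 5–7: chair moon look
  position 11–13: chair moon look
  position 41–43: chair moon look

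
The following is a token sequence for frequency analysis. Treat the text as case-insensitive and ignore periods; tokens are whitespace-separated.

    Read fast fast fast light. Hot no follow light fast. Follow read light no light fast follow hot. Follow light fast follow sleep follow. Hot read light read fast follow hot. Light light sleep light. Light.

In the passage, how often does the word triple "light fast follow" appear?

Scanning the 34 overlapping trigram windows for "light fast follow":
  position 9–11: light fast follow
  position 15–17: light fast follow
  position 20–22: light fast follow

3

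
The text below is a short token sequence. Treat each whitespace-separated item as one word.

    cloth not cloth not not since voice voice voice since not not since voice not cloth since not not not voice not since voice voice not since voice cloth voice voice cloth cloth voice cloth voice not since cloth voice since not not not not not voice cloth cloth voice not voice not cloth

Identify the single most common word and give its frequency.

"not", 19 times

Unigram frequencies (highest first):
  not: 19
  voice: 16
  cloth: 11
  since: 8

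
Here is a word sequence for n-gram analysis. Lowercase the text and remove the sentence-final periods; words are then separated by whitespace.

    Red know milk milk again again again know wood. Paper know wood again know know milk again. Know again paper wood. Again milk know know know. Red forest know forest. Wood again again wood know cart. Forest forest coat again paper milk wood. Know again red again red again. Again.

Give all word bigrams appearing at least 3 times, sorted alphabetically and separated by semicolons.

again again; again know; know know; wood again

Bigram counts meeting the condition (at least 3 times):
  again again: 4
  again know: 3
  know know: 3
  wood again: 3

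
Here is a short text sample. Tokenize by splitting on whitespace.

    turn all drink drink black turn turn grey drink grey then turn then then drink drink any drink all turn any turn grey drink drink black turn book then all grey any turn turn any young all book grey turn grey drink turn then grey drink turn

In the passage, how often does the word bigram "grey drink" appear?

4

Scanning the 46 overlapping bigram windows for "grey drink":
  position 8–9: grey drink
  position 23–24: grey drink
  position 41–42: grey drink
  position 45–46: grey drink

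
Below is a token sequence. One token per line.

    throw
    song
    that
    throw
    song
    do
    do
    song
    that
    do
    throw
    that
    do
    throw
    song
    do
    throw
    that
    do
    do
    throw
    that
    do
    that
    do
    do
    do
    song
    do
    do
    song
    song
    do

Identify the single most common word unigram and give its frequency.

"do", 14 times

Unigram frequencies (highest first):
  do: 14
  song: 7
  throw: 6
  that: 6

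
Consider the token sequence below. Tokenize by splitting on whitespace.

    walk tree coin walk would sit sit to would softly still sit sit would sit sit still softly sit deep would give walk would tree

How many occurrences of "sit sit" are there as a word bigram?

3

Scanning the 24 overlapping bigram windows for "sit sit":
  position 6–7: sit sit
  position 12–13: sit sit
  position 15–16: sit sit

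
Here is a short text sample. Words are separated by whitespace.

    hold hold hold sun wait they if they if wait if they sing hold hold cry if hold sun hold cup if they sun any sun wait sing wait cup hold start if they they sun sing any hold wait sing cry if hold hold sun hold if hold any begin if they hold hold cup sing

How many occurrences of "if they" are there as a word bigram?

5

Scanning the 56 overlapping bigram windows for "if they":
  position 7–8: if they
  position 11–12: if they
  position 22–23: if they
  position 33–34: if they
  position 52–53: if they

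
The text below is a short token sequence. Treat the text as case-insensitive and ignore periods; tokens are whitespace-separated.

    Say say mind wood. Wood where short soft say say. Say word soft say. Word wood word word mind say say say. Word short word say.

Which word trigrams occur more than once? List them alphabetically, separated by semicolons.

Trigram counts meeting the condition (more than once):
  say say say: 2
  say say word: 2

say say say; say say word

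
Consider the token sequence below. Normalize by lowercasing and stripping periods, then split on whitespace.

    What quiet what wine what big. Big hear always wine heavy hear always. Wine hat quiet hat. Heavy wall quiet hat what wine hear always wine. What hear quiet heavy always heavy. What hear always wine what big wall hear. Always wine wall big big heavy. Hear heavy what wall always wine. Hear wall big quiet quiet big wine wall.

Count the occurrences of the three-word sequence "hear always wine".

5

Scanning the 58 overlapping trigram windows for "hear always wine":
  position 8–10: hear always wine
  position 12–14: hear always wine
  position 24–26: hear always wine
  position 34–36: hear always wine
  position 40–42: hear always wine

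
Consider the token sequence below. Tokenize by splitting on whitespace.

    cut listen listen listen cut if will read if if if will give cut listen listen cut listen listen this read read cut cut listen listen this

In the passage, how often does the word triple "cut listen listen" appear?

4

Scanning the 25 overlapping trigram windows for "cut listen listen":
  position 1–3: cut listen listen
  position 14–16: cut listen listen
  position 17–19: cut listen listen
  position 24–26: cut listen listen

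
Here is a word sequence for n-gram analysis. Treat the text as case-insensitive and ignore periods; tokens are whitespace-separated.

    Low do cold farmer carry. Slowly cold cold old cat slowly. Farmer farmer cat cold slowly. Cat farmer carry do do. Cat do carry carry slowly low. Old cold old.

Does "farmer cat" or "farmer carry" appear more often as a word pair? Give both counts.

"farmer carry" (2 vs 1)

"farmer cat": 1 occurrence
"farmer carry": 2 occurrences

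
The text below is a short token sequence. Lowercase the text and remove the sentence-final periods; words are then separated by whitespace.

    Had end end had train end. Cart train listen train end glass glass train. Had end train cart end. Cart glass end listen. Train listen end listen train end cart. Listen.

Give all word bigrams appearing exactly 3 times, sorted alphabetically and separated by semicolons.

end cart; listen train; train end

Bigram counts meeting the condition (exactly 3 times):
  end cart: 3
  listen train: 3
  train end: 3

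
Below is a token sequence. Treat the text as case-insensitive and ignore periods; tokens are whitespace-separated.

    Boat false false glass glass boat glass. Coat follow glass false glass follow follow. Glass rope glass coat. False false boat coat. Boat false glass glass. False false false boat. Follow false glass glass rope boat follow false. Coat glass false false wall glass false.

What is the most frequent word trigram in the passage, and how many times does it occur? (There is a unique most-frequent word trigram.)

"false glass glass", 3 times

Trigram frequencies (highest first):
  false glass glass: 3
  false false boat: 2
  glass false false: 2
  boat follow false: 2
  boat false false: 1
  false false glass: 1
  … (32 more, each ≤ 1)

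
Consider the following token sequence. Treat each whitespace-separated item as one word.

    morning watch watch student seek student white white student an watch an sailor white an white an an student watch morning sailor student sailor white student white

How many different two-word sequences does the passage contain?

22

27 tokens → 26 bigram windows in total.
Repeated bigrams (each contributes count−1 duplicates):
  sailor white: 2
  student white: 2
  white an: 2
  white student: 2
4 duplicate windows → 26 − 4 = 22 distinct.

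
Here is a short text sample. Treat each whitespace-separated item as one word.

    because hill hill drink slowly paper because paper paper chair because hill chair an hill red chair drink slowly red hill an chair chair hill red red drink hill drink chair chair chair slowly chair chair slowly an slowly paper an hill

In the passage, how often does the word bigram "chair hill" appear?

1

Scanning the 41 overlapping bigram windows for "chair hill":
  position 24–25: chair hill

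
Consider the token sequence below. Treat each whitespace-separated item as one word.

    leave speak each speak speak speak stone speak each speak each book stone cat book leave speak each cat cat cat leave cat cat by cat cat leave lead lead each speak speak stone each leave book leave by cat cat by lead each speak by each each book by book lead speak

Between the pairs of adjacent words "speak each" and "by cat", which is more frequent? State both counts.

"speak each" (4 vs 2)

"speak each": 4 occurrences
"by cat": 2 occurrences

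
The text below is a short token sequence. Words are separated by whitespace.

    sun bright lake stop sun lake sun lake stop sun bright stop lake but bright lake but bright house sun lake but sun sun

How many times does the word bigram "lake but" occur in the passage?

3

Scanning the 23 overlapping bigram windows for "lake but":
  position 13–14: lake but
  position 16–17: lake but
  position 21–22: lake but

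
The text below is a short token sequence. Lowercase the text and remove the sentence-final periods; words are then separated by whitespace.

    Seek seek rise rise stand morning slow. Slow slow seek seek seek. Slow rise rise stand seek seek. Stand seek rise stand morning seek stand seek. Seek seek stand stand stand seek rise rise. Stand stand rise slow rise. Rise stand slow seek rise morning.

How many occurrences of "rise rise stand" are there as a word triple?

4

Scanning the 43 overlapping trigram windows for "rise rise stand":
  position 3–5: rise rise stand
  position 14–16: rise rise stand
  position 33–35: rise rise stand
  position 39–41: rise rise stand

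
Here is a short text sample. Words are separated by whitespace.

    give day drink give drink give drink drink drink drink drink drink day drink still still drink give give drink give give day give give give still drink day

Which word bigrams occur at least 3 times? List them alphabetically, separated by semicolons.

Bigram counts meeting the condition (at least 3 times):
  drink drink: 5
  drink give: 4
  give drink: 3
  give give: 4

drink drink; drink give; give drink; give give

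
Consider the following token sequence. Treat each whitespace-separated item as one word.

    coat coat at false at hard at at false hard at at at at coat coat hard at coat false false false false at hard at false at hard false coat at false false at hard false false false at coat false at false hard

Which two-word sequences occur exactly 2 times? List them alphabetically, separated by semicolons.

coat at; coat coat; coat false; false hard; hard false

Bigram counts meeting the condition (exactly 2 times):
  coat at: 2
  coat coat: 2
  coat false: 2
  false hard: 2
  hard false: 2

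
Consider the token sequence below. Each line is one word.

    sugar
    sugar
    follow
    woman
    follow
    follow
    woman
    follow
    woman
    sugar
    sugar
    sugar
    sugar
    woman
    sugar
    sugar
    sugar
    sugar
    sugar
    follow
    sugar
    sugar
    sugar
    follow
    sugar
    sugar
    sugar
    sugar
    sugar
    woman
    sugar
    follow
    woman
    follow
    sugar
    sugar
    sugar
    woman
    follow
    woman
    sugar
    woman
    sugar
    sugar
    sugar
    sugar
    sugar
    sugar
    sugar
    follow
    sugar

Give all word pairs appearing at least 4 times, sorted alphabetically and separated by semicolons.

Bigram counts meeting the condition (at least 4 times):
  follow sugar: 4
  follow woman: 5
  sugar follow: 5
  sugar sugar: 22
  sugar woman: 4
  woman follow: 4
  woman sugar: 5

follow sugar; follow woman; sugar follow; sugar sugar; sugar woman; woman follow; woman sugar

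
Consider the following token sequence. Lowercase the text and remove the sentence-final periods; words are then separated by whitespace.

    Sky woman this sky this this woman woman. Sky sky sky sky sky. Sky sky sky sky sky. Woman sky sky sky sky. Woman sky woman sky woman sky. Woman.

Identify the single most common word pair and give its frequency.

"sky sky", 12 times

Bigram frequencies (highest first):
  sky sky: 12
  sky woman: 6
  woman sky: 5
  woman this: 1
  this sky: 1
  sky this: 1
  … (3 more, each ≤ 1)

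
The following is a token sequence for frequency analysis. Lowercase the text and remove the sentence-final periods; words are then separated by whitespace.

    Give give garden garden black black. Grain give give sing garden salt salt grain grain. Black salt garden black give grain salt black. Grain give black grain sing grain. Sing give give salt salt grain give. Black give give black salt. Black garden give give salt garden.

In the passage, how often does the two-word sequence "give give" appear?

Scanning the 46 overlapping bigram windows for "give give":
  position 1–2: give give
  position 8–9: give give
  position 31–32: give give
  position 38–39: give give
  position 44–45: give give

5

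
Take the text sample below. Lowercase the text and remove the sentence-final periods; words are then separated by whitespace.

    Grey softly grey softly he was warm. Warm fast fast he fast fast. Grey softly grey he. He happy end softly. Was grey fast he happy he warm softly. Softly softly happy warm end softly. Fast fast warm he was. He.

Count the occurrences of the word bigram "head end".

Scanning the 40 overlapping bigram windows for "head end":
  (none found)

0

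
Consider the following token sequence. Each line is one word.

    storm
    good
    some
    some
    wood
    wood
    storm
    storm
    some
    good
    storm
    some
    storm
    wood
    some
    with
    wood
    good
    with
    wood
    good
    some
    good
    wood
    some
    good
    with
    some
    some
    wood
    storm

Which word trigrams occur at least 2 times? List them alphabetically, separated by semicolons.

Trigram counts meeting the condition (at least 2 times):
  some some wood: 2
  with wood good: 2

some some wood; with wood good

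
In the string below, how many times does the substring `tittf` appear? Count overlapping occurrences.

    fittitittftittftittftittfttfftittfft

Sliding a length-5 window over the 36 characters (32 positions):
  position 6–10: tittf
  position 11–15: tittf
  position 16–20: tittf
  position 21–25: tittf
  position 30–34: tittf

5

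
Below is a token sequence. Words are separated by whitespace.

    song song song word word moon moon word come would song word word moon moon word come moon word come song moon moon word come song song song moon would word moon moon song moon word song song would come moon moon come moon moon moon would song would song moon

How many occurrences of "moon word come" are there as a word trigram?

4

Scanning the 49 overlapping trigram windows for "moon word come":
  position 7–9: moon word come
  position 15–17: moon word come
  position 18–20: moon word come
  position 23–25: moon word come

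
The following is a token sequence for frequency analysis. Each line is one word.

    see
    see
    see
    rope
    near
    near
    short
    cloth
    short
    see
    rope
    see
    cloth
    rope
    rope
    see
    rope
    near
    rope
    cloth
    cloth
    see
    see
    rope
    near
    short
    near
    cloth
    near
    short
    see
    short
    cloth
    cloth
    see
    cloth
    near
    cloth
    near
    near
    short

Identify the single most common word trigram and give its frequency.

Trigram frequencies (highest first):
  see rope near: 3
  see see rope: 2
  near near short: 2
  cloth cloth see: 2
  near cloth near: 2
  see see see: 1
  … (27 more, each ≤ 1)

"see rope near", 3 times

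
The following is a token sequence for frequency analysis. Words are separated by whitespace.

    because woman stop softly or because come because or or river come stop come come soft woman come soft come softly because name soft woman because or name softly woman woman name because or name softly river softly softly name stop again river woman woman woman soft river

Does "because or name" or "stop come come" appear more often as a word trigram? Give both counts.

"because or name" (2 vs 1)

"because or name": 2 occurrences
"stop come come": 1 occurrence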